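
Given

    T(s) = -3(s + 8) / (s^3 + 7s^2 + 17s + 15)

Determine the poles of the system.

s = -2 ± j, -3

The poles are the roots of the denominator s^3 + 7s^2 + 17s + 15 = 0.
Trying s = -3: the polynomial evaluates to 0, so (s + 3) is a factor.
Dividing out leaves s^2 + 4s + 5 = 0.
The quadratic formula then gives s = -2 ± 1j.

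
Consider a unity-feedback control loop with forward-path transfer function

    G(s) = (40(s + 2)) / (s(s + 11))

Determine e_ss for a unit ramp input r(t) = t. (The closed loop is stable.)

e_ss = 0.1375

G(s) has one pole at the origin.
This is a Type 1 system. Kv = lim_{s→0} s·G(s) = 80/11.
e_ss = 1/Kv = 1/(80/11) = 11/80 ≈ 0.1375.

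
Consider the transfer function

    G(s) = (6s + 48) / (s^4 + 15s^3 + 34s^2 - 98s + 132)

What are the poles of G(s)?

s = 1 + j, 1 - j, -6, -11

The poles are the roots of the denominator s^4 + 15s^3 + 34s^2 - 98s + 132 = 0.
Trying s = -6: the polynomial evaluates to 0, so (s + 6) is a factor.
Dividing out leaves s^3 + 9s^2 - 20s + 22 = 0.
This factors further as (s^2 - 2s + 2)(s + 11) = 0.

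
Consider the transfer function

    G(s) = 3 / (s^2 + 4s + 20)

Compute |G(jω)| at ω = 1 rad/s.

Substitute s = j1: numerator = 3, denominator = 19 + j4.
|G(j1)| = |3| / |19 + j4| = 3 / 19.416 ≈ 0.1545.

|G(j1)| ≈ 0.1545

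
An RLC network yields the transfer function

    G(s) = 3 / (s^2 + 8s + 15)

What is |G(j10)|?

Substitute s = j10: numerator = 3, denominator = -85 + j80.
|G(j10)| = |3| / |-85 + j80| = 3 / 116.73 ≈ 0.02570.

|G(j10)| ≈ 0.02570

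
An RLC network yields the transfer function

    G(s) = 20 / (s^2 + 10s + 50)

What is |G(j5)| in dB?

Substitute s = j5: numerator = 20, denominator = 25 + j50.
|G(j5)| = |20| / |25 + j50| = 20 / 55.902 ≈ 0.3578.
In decibels: 20·log₁₀(0.3578) ≈ -8.93 dB.

|G(j5)|_dB ≈ -8.93 dB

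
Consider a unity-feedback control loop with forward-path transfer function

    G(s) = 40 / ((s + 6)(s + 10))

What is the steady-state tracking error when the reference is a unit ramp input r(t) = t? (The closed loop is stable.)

G(s) has no poles at the origin.
This is a Type 0 system; Kv = lim_{s→0} s·G(s) = 0, so the steady-state error for a ramp input is infinite.

e_ss = ∞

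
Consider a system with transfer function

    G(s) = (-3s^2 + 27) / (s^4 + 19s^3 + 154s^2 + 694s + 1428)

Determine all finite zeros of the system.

Set the numerator to zero: -3s^2 + 27 = 0, i.e. -3·(s^2 - 9) = 0.
Factoring: (s - 3)(s + 3) = 0.

s = 3, -3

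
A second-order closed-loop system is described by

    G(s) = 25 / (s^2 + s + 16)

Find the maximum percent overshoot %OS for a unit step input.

Comparing s^2 + s + 16 to s^2 + 2ζωₙs + ωₙ²: ωₙ = 4 rad/s and ζ = 1/(2·4) = 0.125.
%OS = 100·exp(−πζ/√(1−ζ²)) = 100·exp(−π·0.125/√(1−0.125²)) ≈ 67.3%.

%OS ≈ 67.3%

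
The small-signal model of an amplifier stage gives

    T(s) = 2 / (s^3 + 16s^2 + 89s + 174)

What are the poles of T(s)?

The poles are the roots of the denominator s^3 + 16s^2 + 89s + 174 = 0.
Trying s = -6: the polynomial evaluates to 0, so (s + 6) is a factor.
Dividing out leaves s^2 + 10s + 29 = 0.
The quadratic formula then gives s = -5 ± 2j.

s = -5 + 2j, -5 - 2j, -6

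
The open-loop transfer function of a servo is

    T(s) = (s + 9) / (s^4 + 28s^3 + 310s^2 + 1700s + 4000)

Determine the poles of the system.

s = -5 + 5j, -5 - 5j, -10, -8

The poles are the roots of the denominator s^4 + 28s^3 + 310s^2 + 1700s + 4000 = 0.
Trying s = -10: the polynomial evaluates to 0, so (s + 10) is a factor.
Dividing out leaves s^3 + 18s^2 + 130s + 400 = 0.
This factors further as (s^2 + 10s + 50)(s + 8) = 0.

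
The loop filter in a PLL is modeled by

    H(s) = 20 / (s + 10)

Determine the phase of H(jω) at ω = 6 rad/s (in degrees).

∠H(j6) ≈ -30.96°

At s = j6: numerator = 20, denominator = 10 + j6.
∠H = ∠num − ∠den = 0° − (30.964°) = -30.96°.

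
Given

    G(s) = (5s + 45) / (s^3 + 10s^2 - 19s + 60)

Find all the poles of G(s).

The poles are the roots of the denominator s^3 + 10s^2 - 19s + 60 = 0.
Trying s = -12: the polynomial evaluates to 0, so (s + 12) is a factor.
Dividing out leaves s^2 - 2s + 5 = 0.
The quadratic formula then gives s = 1 ± 2j.

s = -12, 1 + 2j, 1 - 2j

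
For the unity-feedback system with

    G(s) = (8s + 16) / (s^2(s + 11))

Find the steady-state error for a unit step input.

e_ss = 0

G(s) has 2 poles at the origin.
This is a Type 2 system; for a step input the steady-state error is zero.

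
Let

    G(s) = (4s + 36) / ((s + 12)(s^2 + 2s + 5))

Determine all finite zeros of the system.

s = -9

Set the numerator to zero: 4s + 36 = 0, i.e. 4·(s + 9) = 0.
So s = -9.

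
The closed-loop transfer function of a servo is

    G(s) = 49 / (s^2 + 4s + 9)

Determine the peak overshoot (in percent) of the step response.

Comparing s^2 + 4s + 9 to s^2 + 2ζωₙs + ωₙ²: ωₙ = 3 rad/s and ζ = 4/(2·3) ≈ 0.6667.
%OS = 100·exp(−πζ/√(1−ζ²)) = 100·exp(−π·0.6667/√(1−0.6667²)) ≈ 6.02%.

%OS ≈ 6.02%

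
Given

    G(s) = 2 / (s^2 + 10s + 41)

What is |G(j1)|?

Substitute s = j1: numerator = 2, denominator = 40 + j10.
|G(j1)| = |2| / |40 + j10| = 2 / 41.231 ≈ 0.04851.

|G(j1)| ≈ 0.04851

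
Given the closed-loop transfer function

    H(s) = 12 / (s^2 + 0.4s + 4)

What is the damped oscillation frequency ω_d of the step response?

ω_d ≈ 1.990 rad/s

Comparing s^2 + 0.4s + 4 to s^2 + 2ζωₙs + ωₙ²: ωₙ = 2 rad/s and ζ = 0.4/(2·2) = 0.1.
ζωₙ = 0.4/2 = 0.2, so ω_d = ωₙ√(1−ζ²) = √(ωₙ² − (ζωₙ)²) = √(4 − 0.2²) = √3.96 ≈ 1.990 rad/s.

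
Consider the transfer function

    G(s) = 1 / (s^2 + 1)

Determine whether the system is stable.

The denominator s^2 + 1 factors as (s^2 + 1), giving poles at s = j, -j.
Since the simple pole(s) at s = j, -j lie on the jω-axis with none in the right half-plane, the system is marginally stable.

marginally stable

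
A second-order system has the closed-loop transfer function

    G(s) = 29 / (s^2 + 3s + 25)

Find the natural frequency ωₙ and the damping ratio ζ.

Compare the denominator to the standard form s^2 + 2ζωₙs + ωₙ².
ωₙ² = 25, so ωₙ = 5 rad/s.
2ζωₙ = 3, so ζ = 3/(2·5) = 0.3.

ωₙ = 5 rad/s, ζ = 0.3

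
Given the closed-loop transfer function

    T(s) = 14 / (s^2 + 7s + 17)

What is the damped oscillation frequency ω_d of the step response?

ω_d ≈ 2.179 rad/s

Comparing s^2 + 7s + 17 to s^2 + 2ζωₙs + ωₙ²: ωₙ = √17 ≈ 4.123 rad/s and ζ = 7/(2·√17) ≈ 0.8489.
ζωₙ = 7/2 = 3.5, so ω_d = ωₙ√(1−ζ²) = √(ωₙ² − (ζωₙ)²) = √(17 − 3.5²) = √4.75 ≈ 2.179 rad/s.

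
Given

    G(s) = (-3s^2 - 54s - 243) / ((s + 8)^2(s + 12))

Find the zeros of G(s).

s = -9, -9

Set the numerator to zero: -3s^2 - 54s - 243 = 0, i.e. -3·(s^2 + 18s + 81) = 0.
Factoring: (s + 9)^2 = 0.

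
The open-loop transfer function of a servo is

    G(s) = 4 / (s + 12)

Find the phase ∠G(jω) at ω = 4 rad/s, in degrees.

∠G(j4) ≈ -18.43°

At s = j4: numerator = 4, denominator = 12 + j4.
∠G = ∠num − ∠den = 0° − (18.435°) = -18.43°.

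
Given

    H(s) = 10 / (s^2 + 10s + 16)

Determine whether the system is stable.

stable

The denominator s^2 + 10s + 16 factors as (s + 8)(s + 2), giving poles at s = -8, -2.
Since all poles lie strictly in the left half-plane, the system is stable.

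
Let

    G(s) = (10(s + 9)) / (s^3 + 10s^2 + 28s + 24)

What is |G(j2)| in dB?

|G(j2)|_dB ≈ 5.21 dB

Substitute s = j2: numerator = 90 + j20, denominator = -16 + j48.
|G(j2)| = |90 + j20| / |-16 + j48| = 92.195 / 50.596 ≈ 1.822.
In decibels: 20·log₁₀(1.822) ≈ 5.21 dB.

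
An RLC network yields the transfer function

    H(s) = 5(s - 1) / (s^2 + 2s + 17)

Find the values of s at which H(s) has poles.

s = -1 + 4j, -1 - 4j

The poles are the roots of the denominator s^2 + 2s + 17 = 0.
Using the quadratic formula: s = (-2 ± √(-64))/2 = -1 ± 4j.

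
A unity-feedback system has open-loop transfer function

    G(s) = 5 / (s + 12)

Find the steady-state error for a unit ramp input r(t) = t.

e_ss = ∞

G(s) has no poles at the origin.
This is a Type 0 system; Kv = lim_{s→0} s·G(s) = 0, so the steady-state error for a ramp input is infinite.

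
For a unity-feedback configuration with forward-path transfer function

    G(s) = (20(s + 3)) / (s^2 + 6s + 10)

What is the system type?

Type 0

The denominator has no factor of s at the origin — no free integrator — so this is a Type 0 system.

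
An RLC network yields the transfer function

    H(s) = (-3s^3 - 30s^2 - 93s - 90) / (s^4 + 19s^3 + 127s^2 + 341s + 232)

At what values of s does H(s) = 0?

s = -5, -3, -2

Set the numerator to zero: -3s^3 - 30s^2 - 93s - 90 = 0, i.e. -3·(s^3 + 10s^2 + 31s + 30) = 0.
Factoring: (s + 5)(s + 3)(s + 2) = 0.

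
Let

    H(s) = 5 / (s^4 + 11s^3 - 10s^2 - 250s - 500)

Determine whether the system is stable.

The denominator s^4 + 11s^3 - 10s^2 - 250s - 500 factors as (s^2 + 6s + 10)(s + 10)(s - 5), giving poles at s = -3 + j, -3 - j, -10, 5.
Since the pole(s) at s = 5 lie in the right half-plane, the system is unstable.

unstable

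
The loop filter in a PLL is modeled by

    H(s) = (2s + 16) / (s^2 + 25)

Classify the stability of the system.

The poles can be read from the denominator factors: s = ±5j.
Since the simple pole(s) at s = ±5j lie on the jω-axis with none in the right half-plane, the system is marginally stable.

marginally stable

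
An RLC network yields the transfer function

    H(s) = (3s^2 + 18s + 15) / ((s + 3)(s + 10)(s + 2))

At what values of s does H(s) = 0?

s = -1, -5

Set the numerator to zero: 3s^2 + 18s + 15 = 0, i.e. 3·(s^2 + 6s + 5) = 0.
Factoring: (s + 1)(s + 5) = 0.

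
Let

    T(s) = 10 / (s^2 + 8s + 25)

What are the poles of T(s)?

s = -4 ± 3j

The poles are the roots of the denominator s^2 + 8s + 25 = 0.
Using the quadratic formula: s = (-8 ± √(-36))/2 = -4 ± 3j.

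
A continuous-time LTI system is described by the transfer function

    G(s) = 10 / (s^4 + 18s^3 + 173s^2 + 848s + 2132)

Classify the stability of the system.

stable

The denominator s^4 + 18s^3 + 173s^2 + 848s + 2132 factors as (s^2 + 10s + 41)(s^2 + 8s + 52), giving poles at s = -5 ± 4j, -4 ± 6j.
Since all poles lie strictly in the left half-plane, the system is stable.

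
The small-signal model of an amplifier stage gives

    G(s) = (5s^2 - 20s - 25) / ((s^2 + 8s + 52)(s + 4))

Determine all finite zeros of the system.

s = -1, 5

Set the numerator to zero: 5s^2 - 20s - 25 = 0, i.e. 5·(s^2 - 4s - 5) = 0.
Factoring: (s + 1)(s - 5) = 0.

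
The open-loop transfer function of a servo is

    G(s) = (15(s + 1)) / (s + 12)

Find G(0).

At s = 0 each factor (s + a) contributes a and each (s^2 + bs + c) contributes c.
G(0) = 15·(1) / ((12)) = 15/12 = 5/4.

G(0) = 5/4 ≈ 1.250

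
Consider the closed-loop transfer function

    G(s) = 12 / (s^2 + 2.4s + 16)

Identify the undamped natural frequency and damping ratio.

Compare the denominator to the standard form s^2 + 2ζωₙs + ωₙ².
ωₙ² = 16, so ωₙ = 4 rad/s.
2ζωₙ = 2.4, so ζ = 2.4/(2·4) = 0.3.
With ζ = 0.3 the response is underdamped.

ωₙ = 4 rad/s, ζ = 0.3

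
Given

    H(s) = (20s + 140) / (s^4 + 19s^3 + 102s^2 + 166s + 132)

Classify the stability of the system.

stable

The denominator s^4 + 19s^3 + 102s^2 + 166s + 132 factors as (s + 11)(s^2 + 2s + 2)(s + 6), giving poles at s = -11, -1 ± j, -6.
Since all poles lie strictly in the left half-plane, the system is stable.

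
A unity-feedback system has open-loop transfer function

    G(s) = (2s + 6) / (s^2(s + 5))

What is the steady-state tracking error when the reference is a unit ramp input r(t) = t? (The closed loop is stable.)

G(s) has 2 poles at the origin.
This is a Type 2 system; for a ramp input the steady-state error is zero.

e_ss = 0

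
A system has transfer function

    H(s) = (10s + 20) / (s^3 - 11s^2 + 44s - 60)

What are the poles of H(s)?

The poles are the roots of the denominator s^3 - 11s^2 + 44s - 60 = 0.
Trying s = 3: the polynomial evaluates to 0, so (s - 3) is a factor.
Dividing out leaves s^2 - 8s + 20 = 0.
The quadratic formula then gives s = 4 ± 2j.

s = 4 ± 2j, 3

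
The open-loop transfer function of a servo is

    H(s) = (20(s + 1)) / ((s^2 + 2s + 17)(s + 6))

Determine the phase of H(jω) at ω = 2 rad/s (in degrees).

At s = j2: numerator = 20 + j40, denominator = 70 + j50.
∠H = ∠num − ∠den = 63.435° − (35.538°) = 27.90°.

∠H(j2) ≈ 27.90°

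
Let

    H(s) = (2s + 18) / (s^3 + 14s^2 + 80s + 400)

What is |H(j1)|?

Substitute s = j1: numerator = 18 + j2, denominator = 386 + j79.
|H(j1)| = |18 + j2| / |386 + j79| = 18.111 / 394.00 ≈ 0.04597.

|H(j1)| ≈ 0.04597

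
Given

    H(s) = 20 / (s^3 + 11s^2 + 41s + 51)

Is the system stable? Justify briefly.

The denominator s^3 + 11s^2 + 41s + 51 factors as (s + 3)(s^2 + 8s + 17), giving poles at s = -3, -4 + j, -4 - j.
Since all poles lie strictly in the left half-plane, the system is stable.

stable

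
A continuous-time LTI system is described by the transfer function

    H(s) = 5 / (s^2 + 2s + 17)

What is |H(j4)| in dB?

|H(j4)|_dB ≈ -4.15 dB

Substitute s = j4: numerator = 5, denominator = 1 + j8.
|H(j4)| = |5| / |1 + j8| = 5 / 8.0623 ≈ 0.6202.
In decibels: 20·log₁₀(0.6202) ≈ -4.15 dB.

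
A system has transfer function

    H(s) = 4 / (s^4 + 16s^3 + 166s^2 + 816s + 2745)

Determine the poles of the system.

s = -5 ± 6j, -3 ± 6j

The poles are the roots of the denominator s^4 + 16s^3 + 166s^2 + 816s + 2745 = 0.
No real roots exist; factor into two real quadratics: (s^2 + 10s + 61)(s^2 + 6s + 45) = 0.
Each quadratic gives a conjugate pair via the quadratic formula.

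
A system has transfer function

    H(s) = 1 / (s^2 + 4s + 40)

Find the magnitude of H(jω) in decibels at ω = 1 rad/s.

Substitute s = j1: numerator = 1, denominator = 39 + j4.
|H(j1)| = |1| / |39 + j4| = 1 / 39.205 ≈ 0.02551.
In decibels: 20·log₁₀(0.02551) ≈ -31.9 dB.

|H(j1)|_dB ≈ -31.9 dB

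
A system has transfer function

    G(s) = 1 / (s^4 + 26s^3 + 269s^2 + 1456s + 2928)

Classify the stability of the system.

The denominator s^4 + 26s^3 + 269s^2 + 1456s + 2928 factors as (s^2 + 10s + 61)(s + 4)(s + 12), giving poles at s = -5 + 6j, -5 - 6j, -4, -12.
Since all poles lie strictly in the left half-plane, the system is stable.

stable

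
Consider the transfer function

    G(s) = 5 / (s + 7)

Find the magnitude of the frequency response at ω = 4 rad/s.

|G(j4)| ≈ 0.6202

Substitute s = j4: numerator = 5, denominator = 7 + j4.
|G(j4)| = |5| / |7 + j4| = 5 / 8.0623 ≈ 0.6202.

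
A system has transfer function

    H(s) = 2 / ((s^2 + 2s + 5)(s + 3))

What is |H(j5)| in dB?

|H(j5)|_dB ≈ -36.3 dB

Substitute s = j5: numerator = 2, denominator = -110 - j70.
|H(j5)| = |2| / |-110 - j70| = 2 / 130.38 ≈ 0.01534.
In decibels: 20·log₁₀(0.01534) ≈ -36.3 dB.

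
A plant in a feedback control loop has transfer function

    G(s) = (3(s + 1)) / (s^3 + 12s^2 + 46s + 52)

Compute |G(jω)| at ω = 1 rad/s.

|G(j1)| ≈ 0.07047

Substitute s = j1: numerator = 3 + j3, denominator = 40 + j45.
|G(j1)| = |3 + j3| / |40 + j45| = 4.2426 / 60.208 ≈ 0.07047.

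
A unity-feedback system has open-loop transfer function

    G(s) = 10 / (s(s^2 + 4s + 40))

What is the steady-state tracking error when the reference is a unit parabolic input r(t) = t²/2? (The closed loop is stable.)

G(s) has one pole at the origin.
This is a Type 1 system; Ka = lim_{s→0} s^2·G(s) = 0, so the steady-state error for a parabola input is infinite.

e_ss = ∞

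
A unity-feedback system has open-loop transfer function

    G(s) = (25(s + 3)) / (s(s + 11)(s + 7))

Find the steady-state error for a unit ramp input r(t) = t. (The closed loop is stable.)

G(s) has one pole at the origin.
This is a Type 1 system. Kv = lim_{s→0} s·G(s) = 75/77.
e_ss = 1/Kv = 1/(75/77) = 77/75 ≈ 1.027.

e_ss = 1.027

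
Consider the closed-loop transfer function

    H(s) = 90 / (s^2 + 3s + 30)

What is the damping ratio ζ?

Compare the denominator to the standard form s^2 + 2ζωₙs + ωₙ².
ωₙ² = 30, so ωₙ = √30 ≈ 5.477 rad/s.
2ζωₙ = 3, so ζ = 3/(2·√30) ≈ 0.2739.

ζ ≈ 0.2739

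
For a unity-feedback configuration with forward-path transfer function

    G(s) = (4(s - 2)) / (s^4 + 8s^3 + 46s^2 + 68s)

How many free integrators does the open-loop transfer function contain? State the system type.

The denominator has 1 factor of s at the origin (free integrator), so this is a Type 1 system.

Type 1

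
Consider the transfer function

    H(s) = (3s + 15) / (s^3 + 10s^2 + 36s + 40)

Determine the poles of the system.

The poles are the roots of the denominator s^3 + 10s^2 + 36s + 40 = 0.
Trying s = -2: the polynomial evaluates to 0, so (s + 2) is a factor.
Dividing out leaves s^2 + 8s + 20 = 0.
The quadratic formula then gives s = -4 ± 2j.

s = -4 + 2j, -4 - 2j, -2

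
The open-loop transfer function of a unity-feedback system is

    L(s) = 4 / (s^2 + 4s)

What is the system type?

Factor s from the denominator: s^2 + 4s = s·(s + 4).
There is 1 pole at the origin, so the system is Type 1.

Type 1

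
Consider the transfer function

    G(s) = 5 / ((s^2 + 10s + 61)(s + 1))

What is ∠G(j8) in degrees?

At s = j8: numerator = 5, denominator = -643 + j56.
∠G = ∠num − ∠den = 0° − (175.02°) = -175.0°.

∠G(j8) ≈ -175.0°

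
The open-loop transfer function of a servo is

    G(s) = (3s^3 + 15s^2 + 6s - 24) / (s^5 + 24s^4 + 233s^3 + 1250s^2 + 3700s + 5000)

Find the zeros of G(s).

Set the numerator to zero: 3s^3 + 15s^2 + 6s - 24 = 0, i.e. 3·(s^3 + 5s^2 + 2s - 8) = 0.
Factoring: (s + 4)(s + 2)(s - 1) = 0.

s = -4, -2, 1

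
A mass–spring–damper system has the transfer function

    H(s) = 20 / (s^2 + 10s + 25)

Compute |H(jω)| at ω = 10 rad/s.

|H(j10)| = 0.1600

Substitute s = j10: numerator = 20, denominator = -75 + j100.
|H(j10)| = |20| / |-75 + j100| = 20 / 125 = 0.1600.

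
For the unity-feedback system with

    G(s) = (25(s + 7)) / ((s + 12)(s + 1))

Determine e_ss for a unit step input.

e_ss = 0.06417

G(s) has no poles at the origin.
This is a Type 0 system. Kp = lim_{s→0} G(s) = 175/12.
e_ss = 1/(1 + Kp) = 1/(1 + 175/12) = 12/187 ≈ 0.06417.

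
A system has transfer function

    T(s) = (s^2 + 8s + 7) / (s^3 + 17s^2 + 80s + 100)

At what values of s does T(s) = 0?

Set the numerator to zero: s^2 + 8s + 7 = 0.
Factoring: (s + 7)(s + 1) = 0.

s = -7, -1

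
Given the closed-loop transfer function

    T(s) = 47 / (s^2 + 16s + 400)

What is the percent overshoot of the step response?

Comparing s^2 + 16s + 400 to s^2 + 2ζωₙs + ωₙ²: ωₙ = 20 rad/s and ζ = 16/(2·20) = 0.4.
%OS = 100·exp(−πζ/√(1−ζ²)) = 100·exp(−π·0.4/√(1−0.4²)) ≈ 25.4%.

%OS ≈ 25.4%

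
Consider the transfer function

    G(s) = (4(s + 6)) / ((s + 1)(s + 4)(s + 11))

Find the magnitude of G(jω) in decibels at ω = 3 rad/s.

Substitute s = j3: numerator = 24 + j12, denominator = -100 + j150.
|G(j3)| = |24 + j12| / |-100 + j150| = 26.833 / 180.28 ≈ 0.1488.
In decibels: 20·log₁₀(0.1488) ≈ -16.5 dB.

|G(j3)|_dB ≈ -16.5 dB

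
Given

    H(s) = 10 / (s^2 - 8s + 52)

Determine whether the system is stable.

unstable

The poles can be read from the denominator factors: s = 4 ± 6j.
Since the pole(s) at s = 4 ± 6j lie in the right half-plane, the system is unstable.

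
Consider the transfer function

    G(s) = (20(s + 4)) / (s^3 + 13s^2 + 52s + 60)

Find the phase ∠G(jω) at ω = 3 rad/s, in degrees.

∠G(j3) ≈ -76.97°

At s = j3: numerator = 80 + j60, denominator = -57 + j129.
∠G = ∠num − ∠den = 36.870° − (113.84°) = -76.97°.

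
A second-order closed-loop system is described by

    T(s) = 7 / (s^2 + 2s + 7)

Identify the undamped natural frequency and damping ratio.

Compare the denominator to the standard form s^2 + 2ζωₙs + ωₙ².
ωₙ² = 7, so ωₙ = √7 ≈ 2.646 rad/s.
2ζωₙ = 2, so ζ = 2/(2·√7) ≈ 0.3780.

ωₙ ≈ 2.646 rad/s, ζ ≈ 0.3780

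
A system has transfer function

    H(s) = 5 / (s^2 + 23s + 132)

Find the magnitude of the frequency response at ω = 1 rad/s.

|H(j1)| ≈ 0.03759

Substitute s = j1: numerator = 5, denominator = 131 + j23.
|H(j1)| = |5| / |131 + j23| = 5 / 133.00 ≈ 0.03759.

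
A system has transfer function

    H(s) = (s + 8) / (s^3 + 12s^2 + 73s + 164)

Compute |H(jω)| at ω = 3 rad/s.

Substitute s = j3: numerator = 8 + j3, denominator = 56 + j192.
|H(j3)| = |8 + j3| / |56 + j192| = 8.5440 / 200 ≈ 0.04272.

|H(j3)| ≈ 0.04272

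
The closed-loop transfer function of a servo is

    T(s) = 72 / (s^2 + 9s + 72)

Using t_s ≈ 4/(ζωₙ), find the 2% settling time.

t_s ≈ 0.8889 s

Comparing s^2 + 9s + 72 to s^2 + 2ζωₙs + ωₙ²: ωₙ = √72 ≈ 8.485 rad/s and ζ = 9/(2·√72) ≈ 0.5303.
ζωₙ = 9/2 = 4.5, so t_s ≈ 4/(ζωₙ) = 4/4.5 ≈ 0.8889 s.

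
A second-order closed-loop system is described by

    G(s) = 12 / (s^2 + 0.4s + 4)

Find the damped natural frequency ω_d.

ω_d ≈ 1.990 rad/s

Comparing s^2 + 0.4s + 4 to s^2 + 2ζωₙs + ωₙ²: ωₙ = 2 rad/s and ζ = 0.4/(2·2) = 0.1.
ζωₙ = 0.4/2 = 0.2, so ω_d = ωₙ√(1−ζ²) = √(ωₙ² − (ζωₙ)²) = √(4 − 0.2²) = √3.96 ≈ 1.990 rad/s.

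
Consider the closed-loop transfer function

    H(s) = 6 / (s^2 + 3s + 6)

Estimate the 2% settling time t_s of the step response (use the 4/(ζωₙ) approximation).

t_s ≈ 2.667 s

Comparing s^2 + 3s + 6 to s^2 + 2ζωₙs + ωₙ²: ωₙ = √6 ≈ 2.449 rad/s and ζ = 3/(2·√6) ≈ 0.6124.
ζωₙ = 3/2 = 1.5, so t_s ≈ 4/(ζωₙ) = 4/1.5 ≈ 2.667 s.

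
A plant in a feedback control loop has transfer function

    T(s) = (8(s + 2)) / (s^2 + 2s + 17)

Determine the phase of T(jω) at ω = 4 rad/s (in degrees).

∠T(j4) ≈ -19.44°

At s = j4: numerator = 16 + j32, denominator = 1 + j8.
∠T = ∠num − ∠den = 63.435° − (82.875°) = -19.44°.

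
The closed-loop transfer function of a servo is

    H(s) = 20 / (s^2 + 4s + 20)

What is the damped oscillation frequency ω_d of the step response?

ω_d = 4 rad/s

Comparing s^2 + 4s + 20 to s^2 + 2ζωₙs + ωₙ²: ωₙ = √20 ≈ 4.472 rad/s and ζ = 4/(2·√20) ≈ 0.4472.
ζωₙ = 4/2 = 2, so ω_d = ωₙ√(1−ζ²) = √(ωₙ² − (ζωₙ)²) = √(20 − 2²) = √16 = 4 rad/s.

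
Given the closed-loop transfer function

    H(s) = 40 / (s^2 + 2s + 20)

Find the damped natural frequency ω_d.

Comparing s^2 + 2s + 20 to s^2 + 2ζωₙs + ωₙ²: ωₙ = √20 ≈ 4.472 rad/s and ζ = 2/(2·√20) ≈ 0.2236.
ζωₙ = 2/2 = 1, so ω_d = ωₙ√(1−ζ²) = √(ωₙ² − (ζωₙ)²) = √(20 − 1²) = √19 ≈ 4.359 rad/s.

ω_d ≈ 4.359 rad/s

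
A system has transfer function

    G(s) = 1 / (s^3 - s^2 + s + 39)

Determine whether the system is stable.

unstable

The denominator s^3 - s^2 + s + 39 factors as (s^2 - 4s + 13)(s + 3), giving poles at s = 2 + 3j, 2 - 3j, -3.
Since the pole(s) at s = 2 + 3j, 2 - 3j lie in the right half-plane, the system is unstable.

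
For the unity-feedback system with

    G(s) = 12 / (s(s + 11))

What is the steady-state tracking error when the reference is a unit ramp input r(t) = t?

e_ss = 0.9167

G(s) has one pole at the origin.
This is a Type 1 system. Kv = lim_{s→0} s·G(s) = 12/11.
e_ss = 1/Kv = 1/(12/11) = 11/12 ≈ 0.9167.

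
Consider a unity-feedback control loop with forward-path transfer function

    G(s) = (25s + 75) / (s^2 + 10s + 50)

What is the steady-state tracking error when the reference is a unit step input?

e_ss = 0.4000

G(s) has no poles at the origin.
This is a Type 0 system. Kp = lim_{s→0} G(s) = 75/50 = 3/2.
e_ss = 1/(1 + Kp) = 1/(1 + 3/2) = 2/5 ≈ 0.4000.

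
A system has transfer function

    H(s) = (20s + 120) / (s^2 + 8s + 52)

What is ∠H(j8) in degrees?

∠H(j8) ≈ -47.49°

At s = j8: numerator = 120 + j160, denominator = -12 + j64.
∠H = ∠num − ∠den = 53.130° − (100.62°) = -47.49°.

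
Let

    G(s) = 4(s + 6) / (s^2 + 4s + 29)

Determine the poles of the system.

The poles are the roots of the denominator s^2 + 4s + 29 = 0.
Using the quadratic formula: s = (-4 ± √(-100))/2 = -2 ± 5j.

s = -2 ± 5j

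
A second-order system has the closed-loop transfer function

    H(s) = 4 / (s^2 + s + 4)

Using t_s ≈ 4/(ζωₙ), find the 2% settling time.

Comparing s^2 + s + 4 to s^2 + 2ζωₙs + ωₙ²: ωₙ = 2 rad/s and ζ = 1/(2·2) = 0.25.
ζωₙ = 1/2 = 0.5, so t_s ≈ 4/(ζωₙ) = 4/0.5 = 8 s.

t_s ≈ 8 s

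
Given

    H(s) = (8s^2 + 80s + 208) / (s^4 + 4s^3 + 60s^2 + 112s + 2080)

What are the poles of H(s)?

s = 2 + 6j, 2 - 6j, -4 + 6j, -4 - 6j

The poles are the roots of the denominator s^4 + 4s^3 + 60s^2 + 112s + 2080 = 0.
No real roots exist; factor into two real quadratics: (s^2 - 4s + 40)(s^2 + 8s + 52) = 0.
Each quadratic gives a conjugate pair via the quadratic formula.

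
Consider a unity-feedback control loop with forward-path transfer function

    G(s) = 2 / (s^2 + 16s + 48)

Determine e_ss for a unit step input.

G(s) has no poles at the origin.
This is a Type 0 system. Kp = lim_{s→0} G(s) = 2/48 = 1/24.
e_ss = 1/(1 + Kp) = 1/(1 + 1/24) = 24/25 ≈ 0.9600.

e_ss = 0.9600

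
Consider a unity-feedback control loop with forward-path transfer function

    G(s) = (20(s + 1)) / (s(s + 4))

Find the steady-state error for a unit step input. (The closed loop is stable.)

G(s) has one pole at the origin.
This is a Type 1 system; for a step input the steady-state error is zero.

e_ss = 0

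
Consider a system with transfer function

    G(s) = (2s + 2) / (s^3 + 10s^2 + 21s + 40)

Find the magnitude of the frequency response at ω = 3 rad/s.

Substitute s = j3: numerator = 2 + j6, denominator = -50 + j36.
|G(j3)| = |2 + j6| / |-50 + j36| = 6.3246 / 61.612 ≈ 0.1027.

|G(j3)| ≈ 0.1027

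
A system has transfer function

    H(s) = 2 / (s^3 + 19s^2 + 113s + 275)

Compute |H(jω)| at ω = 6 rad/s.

Substitute s = j6: numerator = 2, denominator = -409 + j462.
|H(j6)| = |2| / |-409 + j462| = 2 / 617.03 ≈ 0.003241.

|H(j6)| ≈ 0.003241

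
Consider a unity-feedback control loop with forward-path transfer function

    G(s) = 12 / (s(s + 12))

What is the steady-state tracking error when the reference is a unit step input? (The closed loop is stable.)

e_ss = 0

G(s) has one pole at the origin.
This is a Type 1 system; for a step input the steady-state error is zero.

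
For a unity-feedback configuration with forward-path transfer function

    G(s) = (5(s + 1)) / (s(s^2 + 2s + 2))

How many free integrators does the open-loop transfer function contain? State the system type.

The denominator has 1 factor of s at the origin (free integrator), so this is a Type 1 system.

Type 1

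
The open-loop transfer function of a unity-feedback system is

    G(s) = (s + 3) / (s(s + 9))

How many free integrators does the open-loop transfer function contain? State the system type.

The denominator has 1 factor of s at the origin (free integrator), so this is a Type 1 system.

Type 1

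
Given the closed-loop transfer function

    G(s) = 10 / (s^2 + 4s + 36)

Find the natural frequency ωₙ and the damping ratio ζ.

ωₙ = 6 rad/s, ζ ≈ 0.3333

Compare the denominator to the standard form s^2 + 2ζωₙs + ωₙ².
ωₙ² = 36, so ωₙ = 6 rad/s.
2ζωₙ = 4, so ζ = 4/(2·6) ≈ 0.3333.
With ζ = 0.3333 the response is underdamped.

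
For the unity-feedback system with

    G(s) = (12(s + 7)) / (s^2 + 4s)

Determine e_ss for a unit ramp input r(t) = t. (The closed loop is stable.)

G(s) has one pole at the origin.
This is a Type 1 system. Kv = lim_{s→0} s·G(s) = 84/4 = 21.
e_ss = 1/Kv = 1/(21) = 1/21 ≈ 0.04762.

e_ss = 0.04762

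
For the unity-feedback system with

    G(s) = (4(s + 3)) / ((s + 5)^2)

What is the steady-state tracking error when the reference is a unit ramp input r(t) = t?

G(s) has no poles at the origin.
This is a Type 0 system; Kv = lim_{s→0} s·G(s) = 0, so the steady-state error for a ramp input is infinite.

e_ss = ∞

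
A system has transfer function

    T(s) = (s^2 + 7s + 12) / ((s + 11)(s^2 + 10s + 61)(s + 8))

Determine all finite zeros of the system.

Set the numerator to zero: s^2 + 7s + 12 = 0.
Factoring: (s + 4)(s + 3) = 0.

s = -4, -3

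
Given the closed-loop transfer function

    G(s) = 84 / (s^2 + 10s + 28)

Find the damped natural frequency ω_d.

ω_d ≈ 1.732 rad/s

Comparing s^2 + 10s + 28 to s^2 + 2ζωₙs + ωₙ²: ωₙ = √28 ≈ 5.292 rad/s and ζ = 10/(2·√28) ≈ 0.9449.
ζωₙ = 10/2 = 5, so ω_d = ωₙ√(1−ζ²) = √(ωₙ² − (ζωₙ)²) = √(28 − 5²) = √3 ≈ 1.732 rad/s.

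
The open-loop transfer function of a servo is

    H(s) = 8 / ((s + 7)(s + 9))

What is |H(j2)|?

|H(j2)| ≈ 0.1192

Substitute s = j2: numerator = 8, denominator = 59 + j32.
|H(j2)| = |8| / |59 + j32| = 8 / 67.119 ≈ 0.1192.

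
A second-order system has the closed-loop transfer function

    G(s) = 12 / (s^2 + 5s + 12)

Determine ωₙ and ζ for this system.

Compare the denominator to the standard form s^2 + 2ζωₙs + ωₙ².
ωₙ² = 12, so ωₙ = √12 ≈ 3.464 rad/s.
2ζωₙ = 5, so ζ = 5/(2·√12) ≈ 0.7217.

ωₙ ≈ 3.464 rad/s, ζ ≈ 0.7217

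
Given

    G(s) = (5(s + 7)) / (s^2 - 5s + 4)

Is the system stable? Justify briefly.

The denominator s^2 - 5s + 4 factors as (s - 1)(s - 4), giving poles at s = 1, 4.
Since the pole(s) at s = 1, 4 lie in the right half-plane, the system is unstable.

unstable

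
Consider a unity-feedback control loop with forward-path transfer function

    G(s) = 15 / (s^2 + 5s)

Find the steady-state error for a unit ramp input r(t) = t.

e_ss = 0.3333

G(s) has one pole at the origin.
This is a Type 1 system. Kv = lim_{s→0} s·G(s) = 15/5 = 3.
e_ss = 1/Kv = 1/(3) = 1/3 ≈ 0.3333.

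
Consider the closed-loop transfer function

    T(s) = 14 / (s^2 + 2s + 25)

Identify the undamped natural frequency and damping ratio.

ωₙ = 5 rad/s, ζ = 0.2

Compare the denominator to the standard form s^2 + 2ζωₙs + ωₙ².
ωₙ² = 25, so ωₙ = 5 rad/s.
2ζωₙ = 2, so ζ = 2/(2·5) = 0.2.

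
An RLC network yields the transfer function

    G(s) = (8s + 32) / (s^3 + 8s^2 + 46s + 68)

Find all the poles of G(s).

s = -3 ± 5j, -2

The poles are the roots of the denominator s^3 + 8s^2 + 46s + 68 = 0.
Trying s = -2: the polynomial evaluates to 0, so (s + 2) is a factor.
Dividing out leaves s^2 + 6s + 34 = 0.
The quadratic formula then gives s = -3 ± 5j.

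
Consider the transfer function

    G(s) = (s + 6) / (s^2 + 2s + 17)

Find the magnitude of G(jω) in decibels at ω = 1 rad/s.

Substitute s = j1: numerator = 6 + j1, denominator = 16 + j2.
|G(j1)| = |6 + j1| / |16 + j2| = 6.0828 / 16.125 ≈ 0.3772.
In decibels: 20·log₁₀(0.3772) ≈ -8.47 dB.

|G(j1)|_dB ≈ -8.47 dB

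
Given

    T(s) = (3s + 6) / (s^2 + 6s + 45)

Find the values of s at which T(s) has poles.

The poles are the roots of the denominator s^2 + 6s + 45 = 0.
Using the quadratic formula: s = (-6 ± √(-144))/2 = -3 ± 6j.

s = -3 + 6j, -3 - 6j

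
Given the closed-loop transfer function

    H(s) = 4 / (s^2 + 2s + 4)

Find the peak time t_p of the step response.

t_p ≈ 1.814 s

Comparing s^2 + 2s + 4 to s^2 + 2ζωₙs + ωₙ²: ωₙ = 2 rad/s and ζ = 2/(2·2) = 0.5.
ζωₙ = 2/2 = 1, so ω_d = ωₙ√(1−ζ²) = √(ωₙ² − (ζωₙ)²) = √(4 − 1²) = √3 ≈ 1.732 rad/s.
t_p = π/ω_d = π/1.732 ≈ 1.814 s.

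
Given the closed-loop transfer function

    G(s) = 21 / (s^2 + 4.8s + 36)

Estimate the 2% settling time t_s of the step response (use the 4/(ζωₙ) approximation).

t_s ≈ 1.667 s

Comparing s^2 + 4.8s + 36 to s^2 + 2ζωₙs + ωₙ²: ωₙ = 6 rad/s and ζ = 4.8/(2·6) = 0.4.
ζωₙ = 4.8/2 = 2.4, so t_s ≈ 4/(ζωₙ) = 4/2.4 ≈ 1.667 s.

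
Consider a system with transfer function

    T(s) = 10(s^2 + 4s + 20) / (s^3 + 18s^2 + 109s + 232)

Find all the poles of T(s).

s = -5 + 2j, -5 - 2j, -8

The poles are the roots of the denominator s^3 + 18s^2 + 109s + 232 = 0.
Trying s = -8: the polynomial evaluates to 0, so (s + 8) is a factor.
Dividing out leaves s^2 + 10s + 29 = 0.
The quadratic formula then gives s = -5 ± 2j.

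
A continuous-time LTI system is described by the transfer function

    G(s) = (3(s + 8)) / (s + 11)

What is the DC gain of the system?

At s = 0 each factor (s + a) contributes a and each (s^2 + bs + c) contributes c.
G(0) = 3·(8) / ((11)) = 24/11 = 24/11.

G(0) = 24/11 ≈ 2.182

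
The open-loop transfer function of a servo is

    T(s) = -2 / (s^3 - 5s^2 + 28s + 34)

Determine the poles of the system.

The poles are the roots of the denominator s^3 - 5s^2 + 28s + 34 = 0.
Trying s = -1: the polynomial evaluates to 0, so (s + 1) is a factor.
Dividing out leaves s^2 - 6s + 34 = 0.
The quadratic formula then gives s = 3 ± 5j.

s = -1, 3 ± 5j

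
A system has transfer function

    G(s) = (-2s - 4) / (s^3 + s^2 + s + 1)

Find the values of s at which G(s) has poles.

The poles are the roots of the denominator s^3 + s^2 + s + 1 = 0.
Trying s = -1: the polynomial evaluates to 0, so (s + 1) is a factor.
Dividing out leaves s^2 + 1 = 0.
The quadratic formula then gives s = 0 ± 1j.

s = j, -j, -1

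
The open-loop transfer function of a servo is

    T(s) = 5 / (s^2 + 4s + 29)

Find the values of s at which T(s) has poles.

The poles are the roots of the denominator s^2 + 4s + 29 = 0.
Using the quadratic formula: s = (-4 ± √(-100))/2 = -2 ± 5j.

s = -2 + 5j, -2 - 5j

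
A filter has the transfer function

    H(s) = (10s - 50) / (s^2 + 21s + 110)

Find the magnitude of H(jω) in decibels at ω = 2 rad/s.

|H(j2)|_dB ≈ -6.52 dB

Substitute s = j2: numerator = -50 + j20, denominator = 106 + j42.
|H(j2)| = |-50 + j20| / |106 + j42| = 53.852 / 114.02 ≈ 0.4723.
In decibels: 20·log₁₀(0.4723) ≈ -6.52 dB.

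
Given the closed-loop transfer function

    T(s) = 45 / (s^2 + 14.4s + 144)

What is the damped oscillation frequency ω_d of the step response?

ω_d = 9.600 rad/s

Comparing s^2 + 14.4s + 144 to s^2 + 2ζωₙs + ωₙ²: ωₙ = 12 rad/s and ζ = 14.4/(2·12) = 0.6.
ζωₙ = 14.4/2 = 7.2, so ω_d = ωₙ√(1−ζ²) = √(ωₙ² − (ζωₙ)²) = √(144 − 7.2²) = √92.16 = 9.600 rad/s.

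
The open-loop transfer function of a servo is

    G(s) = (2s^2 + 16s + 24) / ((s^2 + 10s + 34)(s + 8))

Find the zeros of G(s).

Set the numerator to zero: 2s^2 + 16s + 24 = 0, i.e. 2·(s^2 + 8s + 12) = 0.
Factoring: (s + 2)(s + 6) = 0.

s = -2, -6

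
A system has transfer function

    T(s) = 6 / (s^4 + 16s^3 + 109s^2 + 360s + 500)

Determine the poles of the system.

s = -4 ± 2j, -4 ± 3j

The poles are the roots of the denominator s^4 + 16s^3 + 109s^2 + 360s + 500 = 0.
No real roots exist; factor into two real quadratics: (s^2 + 8s + 20)(s^2 + 8s + 25) = 0.
Each quadratic gives a conjugate pair via the quadratic formula.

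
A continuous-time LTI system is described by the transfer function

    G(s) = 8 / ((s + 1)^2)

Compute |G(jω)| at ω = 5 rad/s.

|G(j5)| ≈ 0.3077

Substitute s = j5: numerator = 8, denominator = -24 + j10.
|G(j5)| = |8| / |-24 + j10| = 8 / 26 ≈ 0.3077.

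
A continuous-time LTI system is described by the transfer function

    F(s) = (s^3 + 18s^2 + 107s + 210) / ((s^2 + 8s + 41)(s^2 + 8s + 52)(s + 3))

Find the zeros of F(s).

Set the numerator to zero: s^3 + 18s^2 + 107s + 210 = 0.
Factoring: (s + 7)(s + 5)(s + 6) = 0.

s = -7, -5, -6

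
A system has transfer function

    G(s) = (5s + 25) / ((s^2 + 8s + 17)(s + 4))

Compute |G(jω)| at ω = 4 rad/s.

|G(j4)| ≈ 0.1768

Substitute s = j4: numerator = 25 + j20, denominator = -124 + j132.
|G(j4)| = |25 + j20| / |-124 + j132| = 32.016 / 181.11 ≈ 0.1768.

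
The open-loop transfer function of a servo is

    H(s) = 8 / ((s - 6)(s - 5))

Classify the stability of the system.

unstable

The poles can be read from the denominator factors: s = 6, 5.
Since the pole(s) at s = 6, 5 lie in the right half-plane, the system is unstable.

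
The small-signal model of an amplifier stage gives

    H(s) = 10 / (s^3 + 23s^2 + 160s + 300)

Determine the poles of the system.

The poles are the roots of the denominator s^3 + 23s^2 + 160s + 300 = 0.
Trying s = -10: the polynomial evaluates to 0, so (s + 10) is a factor.
Dividing out leaves s^2 + 13s + 30 = 0.
Factoring the quadratic: (s + 3)(s + 10) = 0.

s = -10, -3, -10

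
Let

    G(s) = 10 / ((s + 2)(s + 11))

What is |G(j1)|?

Substitute s = j1: numerator = 10, denominator = 21 + j13.
|G(j1)| = |10| / |21 + j13| = 10 / 24.698 ≈ 0.4049.

|G(j1)| ≈ 0.4049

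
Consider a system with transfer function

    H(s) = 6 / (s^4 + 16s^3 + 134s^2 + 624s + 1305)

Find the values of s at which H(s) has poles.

The poles are the roots of the denominator s^4 + 16s^3 + 134s^2 + 624s + 1305 = 0.
No real roots exist; factor into two real quadratics: (s^2 + 6s + 45)(s^2 + 10s + 29) = 0.
Each quadratic gives a conjugate pair via the quadratic formula.

s = -3 ± 6j, -5 ± 2j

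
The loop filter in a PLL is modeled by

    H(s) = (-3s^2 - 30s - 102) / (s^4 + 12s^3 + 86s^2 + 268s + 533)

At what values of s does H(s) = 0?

Set the numerator to zero: -3s^2 - 30s - 102 = 0, i.e. -3·(s^2 + 10s + 34) = 0.
Factoring: (s^2 + 10s + 34) = 0.

s = -5 + 3j, -5 - 3j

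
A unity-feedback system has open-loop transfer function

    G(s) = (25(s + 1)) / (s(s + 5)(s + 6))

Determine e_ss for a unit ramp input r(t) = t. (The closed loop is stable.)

G(s) has one pole at the origin.
This is a Type 1 system. Kv = lim_{s→0} s·G(s) = 25/30 = 5/6.
e_ss = 1/Kv = 1/(5/6) = 6/5 ≈ 1.200.

e_ss = 1.200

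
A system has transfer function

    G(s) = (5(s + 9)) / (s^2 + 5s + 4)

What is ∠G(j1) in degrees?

∠G(j1) ≈ -52.70°

At s = j1: numerator = 45 + j5, denominator = 3 + j5.
∠G = ∠num − ∠den = 6.3402° − (59.036°) = -52.70°.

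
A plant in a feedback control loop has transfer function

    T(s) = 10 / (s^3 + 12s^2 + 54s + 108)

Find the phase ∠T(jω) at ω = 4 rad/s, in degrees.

∠T(j4) ≈ -118.9°

At s = j4: numerator = 10, denominator = -84 + j152.
∠T = ∠num − ∠den = 0° − (118.93°) = -118.9°.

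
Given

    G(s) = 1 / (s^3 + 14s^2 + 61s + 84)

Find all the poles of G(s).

The poles are the roots of the denominator s^3 + 14s^2 + 61s + 84 = 0.
Trying s = -4: the polynomial evaluates to 0, so (s + 4) is a factor.
Dividing out leaves s^2 + 10s + 21 = 0.
Factoring the quadratic: (s + 7)(s + 3) = 0.

s = -4, -7, -3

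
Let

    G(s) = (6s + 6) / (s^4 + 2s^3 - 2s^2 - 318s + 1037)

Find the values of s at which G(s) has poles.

The poles are the roots of the denominator s^4 + 2s^3 - 2s^2 - 318s + 1037 = 0.
No real roots exist; factor into two real quadratics: (s^2 - 8s + 17)(s^2 + 10s + 61) = 0.
Each quadratic gives a conjugate pair via the quadratic formula.

s = 4 ± j, -5 ± 6j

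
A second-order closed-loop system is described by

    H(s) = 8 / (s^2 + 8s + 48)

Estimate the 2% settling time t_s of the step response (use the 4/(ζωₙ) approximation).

t_s ≈ 1 s

Comparing s^2 + 8s + 48 to s^2 + 2ζωₙs + ωₙ²: ωₙ = √48 ≈ 6.928 rad/s and ζ = 8/(2·√48) ≈ 0.5774.
ζωₙ = 8/2 = 4, so t_s ≈ 4/(ζωₙ) = 4/4 = 1 s.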